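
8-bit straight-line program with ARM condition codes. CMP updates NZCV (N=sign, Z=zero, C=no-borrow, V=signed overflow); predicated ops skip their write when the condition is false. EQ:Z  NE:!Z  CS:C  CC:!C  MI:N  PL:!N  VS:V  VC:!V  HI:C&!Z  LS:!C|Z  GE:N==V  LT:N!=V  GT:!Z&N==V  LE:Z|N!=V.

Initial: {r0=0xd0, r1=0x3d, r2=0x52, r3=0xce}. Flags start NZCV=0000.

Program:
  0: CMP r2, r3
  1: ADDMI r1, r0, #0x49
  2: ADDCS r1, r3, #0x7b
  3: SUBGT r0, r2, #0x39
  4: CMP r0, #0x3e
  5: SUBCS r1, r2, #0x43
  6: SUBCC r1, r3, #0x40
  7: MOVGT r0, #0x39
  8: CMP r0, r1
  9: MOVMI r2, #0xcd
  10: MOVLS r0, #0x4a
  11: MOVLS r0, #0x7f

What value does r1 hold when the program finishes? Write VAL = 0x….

0: ✓ CMP  NZCV=1001
1: ✓ ADDMI  r1←0x19
2: · ADDCS
3: ✓ SUBGT  r0←0x19
4: ✓ CMP  NZCV=1000
5: · SUBCS
6: ✓ SUBCC  r1←0x8e
7: · MOVGT
8: ✓ CMP  NZCV=1001
9: ✓ MOVMI  r2←0xcd
10: ✓ MOVLS  r0←0x4a
11: ✓ MOVLS  r0←0x7f

VAL = 0x8e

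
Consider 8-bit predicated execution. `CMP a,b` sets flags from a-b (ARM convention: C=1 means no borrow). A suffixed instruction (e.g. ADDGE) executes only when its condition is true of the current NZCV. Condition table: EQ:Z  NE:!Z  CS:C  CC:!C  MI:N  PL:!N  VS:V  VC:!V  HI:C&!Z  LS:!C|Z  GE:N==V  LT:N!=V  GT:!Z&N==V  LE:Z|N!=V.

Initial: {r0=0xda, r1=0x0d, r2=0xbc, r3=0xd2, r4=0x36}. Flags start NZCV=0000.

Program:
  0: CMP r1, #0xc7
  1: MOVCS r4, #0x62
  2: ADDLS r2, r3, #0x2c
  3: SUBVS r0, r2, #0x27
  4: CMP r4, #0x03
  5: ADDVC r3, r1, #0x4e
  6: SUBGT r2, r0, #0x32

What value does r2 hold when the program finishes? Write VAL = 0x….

VAL = 0xa8

[0] flags=0000 → (cmp)
[1] flags=0000 CS?F → skip
[2] flags=0000 LS?T → r2=0xfe
[3] flags=0000 VS?F → skip
[4] flags=0010 → (cmp)
[5] flags=0010 VC?T → r3=0x5b
[6] flags=0010 GT?T → r2=0xa8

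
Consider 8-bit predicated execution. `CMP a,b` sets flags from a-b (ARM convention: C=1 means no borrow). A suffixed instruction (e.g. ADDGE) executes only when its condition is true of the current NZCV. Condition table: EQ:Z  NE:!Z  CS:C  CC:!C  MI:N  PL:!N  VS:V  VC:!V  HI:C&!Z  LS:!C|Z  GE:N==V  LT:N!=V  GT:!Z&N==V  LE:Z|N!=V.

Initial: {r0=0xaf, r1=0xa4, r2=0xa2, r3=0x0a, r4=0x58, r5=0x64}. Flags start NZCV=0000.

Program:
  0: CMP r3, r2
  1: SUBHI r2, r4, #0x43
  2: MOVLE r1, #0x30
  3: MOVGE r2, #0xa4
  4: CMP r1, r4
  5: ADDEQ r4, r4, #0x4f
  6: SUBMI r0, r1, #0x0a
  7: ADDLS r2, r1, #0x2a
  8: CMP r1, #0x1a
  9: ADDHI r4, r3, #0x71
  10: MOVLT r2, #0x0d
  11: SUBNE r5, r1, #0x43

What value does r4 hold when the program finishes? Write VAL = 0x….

0: ✓ CMP  NZCV=0000
1: · SUBHI
2: · MOVLE
3: ✓ MOVGE  r2←0xa4
4: ✓ CMP  NZCV=0011
5: · ADDEQ
6: · SUBMI
7: · ADDLS
8: ✓ CMP  NZCV=1010
9: ✓ ADDHI  r4←0x7b
10: ✓ MOVLT  r2←0x0d
11: ✓ SUBNE  r5←0x61

VAL = 0x7b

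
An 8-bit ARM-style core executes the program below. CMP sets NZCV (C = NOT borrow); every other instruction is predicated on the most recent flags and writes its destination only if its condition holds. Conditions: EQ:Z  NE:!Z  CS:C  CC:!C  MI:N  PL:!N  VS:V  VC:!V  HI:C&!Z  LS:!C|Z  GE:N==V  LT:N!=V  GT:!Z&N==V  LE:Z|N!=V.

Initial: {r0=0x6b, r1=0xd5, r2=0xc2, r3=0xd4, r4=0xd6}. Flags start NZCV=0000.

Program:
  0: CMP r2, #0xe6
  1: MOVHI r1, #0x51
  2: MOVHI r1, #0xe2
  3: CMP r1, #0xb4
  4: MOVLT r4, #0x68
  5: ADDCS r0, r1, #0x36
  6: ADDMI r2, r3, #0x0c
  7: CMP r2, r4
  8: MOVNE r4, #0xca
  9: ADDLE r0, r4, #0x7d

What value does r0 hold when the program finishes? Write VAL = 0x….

0: ✓ CMP  NZCV=1000
1: · MOVHI
2: · MOVHI
3: ✓ CMP  NZCV=0010
4: · MOVLT
5: ✓ ADDCS  r0←0x0b
6: · ADDMI
7: ✓ CMP  NZCV=1000
8: ✓ MOVNE  r4←0xca
9: ✓ ADDLE  r0←0x47

VAL = 0x47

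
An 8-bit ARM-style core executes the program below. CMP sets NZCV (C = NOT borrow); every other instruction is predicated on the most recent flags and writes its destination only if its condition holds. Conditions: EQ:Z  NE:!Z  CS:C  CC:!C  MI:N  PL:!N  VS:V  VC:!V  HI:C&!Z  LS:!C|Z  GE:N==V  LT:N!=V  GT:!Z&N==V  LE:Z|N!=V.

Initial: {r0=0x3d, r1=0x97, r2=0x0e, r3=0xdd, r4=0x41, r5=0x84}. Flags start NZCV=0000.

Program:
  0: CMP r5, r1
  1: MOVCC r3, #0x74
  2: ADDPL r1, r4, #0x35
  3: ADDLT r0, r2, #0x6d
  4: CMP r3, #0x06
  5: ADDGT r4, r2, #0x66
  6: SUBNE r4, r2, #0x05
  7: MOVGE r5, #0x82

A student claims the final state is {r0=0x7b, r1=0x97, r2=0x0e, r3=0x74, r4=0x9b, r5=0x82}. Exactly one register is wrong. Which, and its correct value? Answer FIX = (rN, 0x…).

0: ✓ CMP  NZCV=1000
1: ✓ MOVCC  r3←0x74
2: · ADDPL
3: ✓ ADDLT  r0←0x7b
4: ✓ CMP  NZCV=0010
5: ✓ ADDGT  r4←0x74
6: ✓ SUBNE  r4←0x09
7: ✓ MOVGE  r5←0x82

FIX = (r4, 0x09)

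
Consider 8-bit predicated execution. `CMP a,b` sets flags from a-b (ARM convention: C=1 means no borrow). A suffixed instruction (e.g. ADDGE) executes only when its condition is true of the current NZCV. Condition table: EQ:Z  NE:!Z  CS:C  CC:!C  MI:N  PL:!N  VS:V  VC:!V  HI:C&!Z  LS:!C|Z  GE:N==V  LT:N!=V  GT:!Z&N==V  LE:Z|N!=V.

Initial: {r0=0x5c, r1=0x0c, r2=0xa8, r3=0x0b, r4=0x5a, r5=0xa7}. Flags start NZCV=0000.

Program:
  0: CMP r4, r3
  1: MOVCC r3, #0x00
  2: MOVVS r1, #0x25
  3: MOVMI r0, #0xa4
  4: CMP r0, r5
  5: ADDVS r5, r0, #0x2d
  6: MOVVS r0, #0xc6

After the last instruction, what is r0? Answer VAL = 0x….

[0] flags=0010 → (cmp)
[1] flags=0010 CC?F → skip
[2] flags=0010 VS?F → skip
[3] flags=0010 MI?F → skip
[4] flags=1001 → (cmp)
[5] flags=1001 VS?T → r5=0x89
[6] flags=1001 VS?T → r0=0xc6

VAL = 0xc6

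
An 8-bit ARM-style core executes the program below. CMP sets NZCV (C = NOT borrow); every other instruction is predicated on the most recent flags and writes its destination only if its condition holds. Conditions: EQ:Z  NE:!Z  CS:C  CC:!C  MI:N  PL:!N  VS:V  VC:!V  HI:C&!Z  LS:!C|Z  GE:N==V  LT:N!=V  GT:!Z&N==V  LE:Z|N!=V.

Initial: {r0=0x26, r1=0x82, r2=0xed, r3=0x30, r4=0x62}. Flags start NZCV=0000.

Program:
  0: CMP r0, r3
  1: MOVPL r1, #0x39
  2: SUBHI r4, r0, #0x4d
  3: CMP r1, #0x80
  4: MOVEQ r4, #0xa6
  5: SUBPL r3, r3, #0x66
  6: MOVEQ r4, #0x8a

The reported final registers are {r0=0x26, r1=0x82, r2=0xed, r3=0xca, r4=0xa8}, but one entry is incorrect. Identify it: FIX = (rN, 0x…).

[0] flags=1000 → (cmp)
[1] flags=1000 PL?F → skip
[2] flags=1000 HI?F → skip
[3] flags=0010 → (cmp)
[4] flags=0010 EQ?F → skip
[5] flags=0010 PL?T → r3=0xca
[6] flags=0010 EQ?F → skip

FIX = (r4, 0x62)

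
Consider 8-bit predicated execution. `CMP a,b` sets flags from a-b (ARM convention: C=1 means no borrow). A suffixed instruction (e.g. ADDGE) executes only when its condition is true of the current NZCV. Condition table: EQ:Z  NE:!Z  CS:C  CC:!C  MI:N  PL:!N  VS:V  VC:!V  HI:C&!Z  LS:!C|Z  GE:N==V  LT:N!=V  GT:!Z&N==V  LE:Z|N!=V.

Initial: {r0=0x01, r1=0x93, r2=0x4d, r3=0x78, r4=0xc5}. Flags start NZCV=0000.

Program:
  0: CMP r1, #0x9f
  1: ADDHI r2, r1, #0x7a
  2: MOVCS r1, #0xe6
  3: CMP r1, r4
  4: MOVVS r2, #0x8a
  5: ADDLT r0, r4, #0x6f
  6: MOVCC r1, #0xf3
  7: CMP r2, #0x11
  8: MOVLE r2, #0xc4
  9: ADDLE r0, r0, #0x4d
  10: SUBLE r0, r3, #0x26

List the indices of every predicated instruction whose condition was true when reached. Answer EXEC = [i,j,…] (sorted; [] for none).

[0] flags=1000 → (cmp)
[1] flags=1000 HI?F → skip
[2] flags=1000 CS?F → skip
[3] flags=1000 → (cmp)
[4] flags=1000 VS?F → skip
[5] flags=1000 LT?T → r0=0x34
[6] flags=1000 CC?T → r1=0xf3
[7] flags=0010 → (cmp)
[8] flags=0010 LE?F → skip
[9] flags=0010 LE?F → skip
[10] flags=0010 LE?F → skip

EXEC = [5,6]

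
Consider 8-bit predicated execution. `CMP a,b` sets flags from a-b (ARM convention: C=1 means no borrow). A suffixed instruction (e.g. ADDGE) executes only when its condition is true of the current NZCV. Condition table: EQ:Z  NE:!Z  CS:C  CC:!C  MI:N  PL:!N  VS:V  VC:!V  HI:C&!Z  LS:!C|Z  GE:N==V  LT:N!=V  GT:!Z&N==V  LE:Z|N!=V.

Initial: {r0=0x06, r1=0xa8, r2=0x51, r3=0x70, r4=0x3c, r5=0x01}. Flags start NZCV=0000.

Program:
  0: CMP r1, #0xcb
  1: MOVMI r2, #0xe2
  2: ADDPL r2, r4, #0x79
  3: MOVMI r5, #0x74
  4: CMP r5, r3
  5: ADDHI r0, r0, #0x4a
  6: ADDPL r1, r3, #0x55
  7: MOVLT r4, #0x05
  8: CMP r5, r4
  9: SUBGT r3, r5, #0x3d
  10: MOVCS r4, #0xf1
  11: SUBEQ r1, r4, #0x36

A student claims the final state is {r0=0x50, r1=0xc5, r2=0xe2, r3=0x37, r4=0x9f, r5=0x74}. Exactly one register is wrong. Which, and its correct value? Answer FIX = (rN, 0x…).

[0] flags=1000 → (cmp)
[1] flags=1000 MI?T → r2=0xe2
[2] flags=1000 PL?F → skip
[3] flags=1000 MI?T → r5=0x74
[4] flags=0010 → (cmp)
[5] flags=0010 HI?T → r0=0x50
[6] flags=0010 PL?T → r1=0xc5
[7] flags=0010 LT?F → skip
[8] flags=0010 → (cmp)
[9] flags=0010 GT?T → r3=0x37
[10] flags=0010 CS?T → r4=0xf1
[11] flags=0010 EQ?F → skip

FIX = (r4, 0xf1)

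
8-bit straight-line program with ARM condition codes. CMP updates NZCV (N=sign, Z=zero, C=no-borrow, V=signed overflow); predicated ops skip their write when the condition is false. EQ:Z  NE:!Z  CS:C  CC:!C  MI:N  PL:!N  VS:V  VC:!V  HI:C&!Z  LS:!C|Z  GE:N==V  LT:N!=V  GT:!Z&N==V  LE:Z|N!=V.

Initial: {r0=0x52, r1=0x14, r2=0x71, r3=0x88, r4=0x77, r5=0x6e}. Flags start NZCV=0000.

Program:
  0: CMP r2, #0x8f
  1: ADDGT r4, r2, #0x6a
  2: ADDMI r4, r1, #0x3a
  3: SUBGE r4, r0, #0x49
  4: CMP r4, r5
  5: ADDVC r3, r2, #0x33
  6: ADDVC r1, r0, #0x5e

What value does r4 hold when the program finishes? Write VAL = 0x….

0: ✓ CMP  NZCV=1001
1: ✓ ADDGT  r4←0xdb
2: ✓ ADDMI  r4←0x4e
3: ✓ SUBGE  r4←0x09
4: ✓ CMP  NZCV=1000
5: ✓ ADDVC  r3←0xa4
6: ✓ ADDVC  r1←0xb0

VAL = 0x09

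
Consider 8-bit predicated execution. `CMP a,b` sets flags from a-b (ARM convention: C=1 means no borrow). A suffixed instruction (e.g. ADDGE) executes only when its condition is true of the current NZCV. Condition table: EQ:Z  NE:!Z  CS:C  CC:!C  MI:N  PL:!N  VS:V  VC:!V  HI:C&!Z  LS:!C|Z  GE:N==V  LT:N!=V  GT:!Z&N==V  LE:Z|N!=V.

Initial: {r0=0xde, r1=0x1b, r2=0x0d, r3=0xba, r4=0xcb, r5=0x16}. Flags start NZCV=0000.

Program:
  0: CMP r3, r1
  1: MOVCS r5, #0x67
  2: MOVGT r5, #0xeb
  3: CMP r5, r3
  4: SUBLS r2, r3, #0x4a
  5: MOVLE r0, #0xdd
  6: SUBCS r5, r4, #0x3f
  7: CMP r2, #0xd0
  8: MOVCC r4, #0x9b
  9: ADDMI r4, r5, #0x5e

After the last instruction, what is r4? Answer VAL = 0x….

0: ✓ CMP  NZCV=1010
1: ✓ MOVCS  r5←0x67
2: · MOVGT
3: ✓ CMP  NZCV=1001
4: ✓ SUBLS  r2←0x70
5: · MOVLE
6: · SUBCS
7: ✓ CMP  NZCV=1001
8: ✓ MOVCC  r4←0x9b
9: ✓ ADDMI  r4←0xc5

VAL = 0xc5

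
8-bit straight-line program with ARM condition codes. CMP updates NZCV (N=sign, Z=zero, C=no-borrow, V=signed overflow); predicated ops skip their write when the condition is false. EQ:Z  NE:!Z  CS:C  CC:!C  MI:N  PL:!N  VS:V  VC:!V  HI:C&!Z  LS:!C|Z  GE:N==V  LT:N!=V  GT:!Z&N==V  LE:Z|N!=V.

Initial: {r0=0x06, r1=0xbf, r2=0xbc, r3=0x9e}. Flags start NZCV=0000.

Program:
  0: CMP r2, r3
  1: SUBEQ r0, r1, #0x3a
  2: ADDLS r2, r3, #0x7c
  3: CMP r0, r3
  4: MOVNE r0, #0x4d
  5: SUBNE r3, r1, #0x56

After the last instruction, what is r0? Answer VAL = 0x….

[0] flags=0010 → (cmp)
[1] flags=0010 EQ?F → skip
[2] flags=0010 LS?F → skip
[3] flags=0000 → (cmp)
[4] flags=0000 NE?T → r0=0x4d
[5] flags=0000 NE?T → r3=0x69

VAL = 0x4d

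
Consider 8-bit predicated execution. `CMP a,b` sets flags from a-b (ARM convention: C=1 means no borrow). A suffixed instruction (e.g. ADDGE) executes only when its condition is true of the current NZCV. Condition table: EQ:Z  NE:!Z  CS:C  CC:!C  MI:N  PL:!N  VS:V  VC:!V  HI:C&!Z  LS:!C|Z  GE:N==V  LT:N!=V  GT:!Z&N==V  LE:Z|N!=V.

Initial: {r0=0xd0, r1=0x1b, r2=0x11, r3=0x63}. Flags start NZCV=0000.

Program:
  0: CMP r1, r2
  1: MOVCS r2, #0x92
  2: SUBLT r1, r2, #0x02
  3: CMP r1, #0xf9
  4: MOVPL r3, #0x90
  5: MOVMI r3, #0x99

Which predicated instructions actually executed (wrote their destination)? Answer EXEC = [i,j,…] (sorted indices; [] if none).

EXEC = [1,4]

[0] flags=0010 → (cmp)
[1] flags=0010 CS?T → r2=0x92
[2] flags=0010 LT?F → skip
[3] flags=0000 → (cmp)
[4] flags=0000 PL?T → r3=0x90
[5] flags=0000 MI?F → skip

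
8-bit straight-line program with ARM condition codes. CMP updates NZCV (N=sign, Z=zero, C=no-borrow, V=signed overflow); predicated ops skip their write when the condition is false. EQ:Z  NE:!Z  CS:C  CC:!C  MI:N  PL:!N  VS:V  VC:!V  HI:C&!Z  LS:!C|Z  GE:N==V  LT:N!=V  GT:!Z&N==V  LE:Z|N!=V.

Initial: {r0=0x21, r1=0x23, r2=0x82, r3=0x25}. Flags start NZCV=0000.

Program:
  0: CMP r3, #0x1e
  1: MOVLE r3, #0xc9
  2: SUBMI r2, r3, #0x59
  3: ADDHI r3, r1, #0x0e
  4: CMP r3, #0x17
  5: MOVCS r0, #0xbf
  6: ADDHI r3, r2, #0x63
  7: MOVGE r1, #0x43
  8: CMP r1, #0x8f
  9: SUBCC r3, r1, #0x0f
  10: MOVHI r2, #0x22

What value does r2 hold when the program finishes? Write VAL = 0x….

0: ✓ CMP  NZCV=0010
1: · MOVLE
2: · SUBMI
3: ✓ ADDHI  r3←0x31
4: ✓ CMP  NZCV=0010
5: ✓ MOVCS  r0←0xbf
6: ✓ ADDHI  r3←0xe5
7: ✓ MOVGE  r1←0x43
8: ✓ CMP  NZCV=1001
9: ✓ SUBCC  r3←0x34
10: · MOVHI

VAL = 0x82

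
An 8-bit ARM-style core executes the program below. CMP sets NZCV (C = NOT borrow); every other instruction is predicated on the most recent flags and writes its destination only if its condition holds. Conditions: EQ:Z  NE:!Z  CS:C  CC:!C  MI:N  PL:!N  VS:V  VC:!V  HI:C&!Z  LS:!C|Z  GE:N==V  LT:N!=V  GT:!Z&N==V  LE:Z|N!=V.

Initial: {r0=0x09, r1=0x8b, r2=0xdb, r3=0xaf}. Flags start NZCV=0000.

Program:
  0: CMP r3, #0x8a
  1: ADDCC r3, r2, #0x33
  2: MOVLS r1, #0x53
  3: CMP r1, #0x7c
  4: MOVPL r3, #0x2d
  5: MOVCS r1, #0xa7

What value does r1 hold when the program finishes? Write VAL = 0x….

VAL = 0xa7

0: ✓ CMP  NZCV=0010
1: · ADDCC
2: · MOVLS
3: ✓ CMP  NZCV=0011
4: ✓ MOVPL  r3←0x2d
5: ✓ MOVCS  r1←0xa7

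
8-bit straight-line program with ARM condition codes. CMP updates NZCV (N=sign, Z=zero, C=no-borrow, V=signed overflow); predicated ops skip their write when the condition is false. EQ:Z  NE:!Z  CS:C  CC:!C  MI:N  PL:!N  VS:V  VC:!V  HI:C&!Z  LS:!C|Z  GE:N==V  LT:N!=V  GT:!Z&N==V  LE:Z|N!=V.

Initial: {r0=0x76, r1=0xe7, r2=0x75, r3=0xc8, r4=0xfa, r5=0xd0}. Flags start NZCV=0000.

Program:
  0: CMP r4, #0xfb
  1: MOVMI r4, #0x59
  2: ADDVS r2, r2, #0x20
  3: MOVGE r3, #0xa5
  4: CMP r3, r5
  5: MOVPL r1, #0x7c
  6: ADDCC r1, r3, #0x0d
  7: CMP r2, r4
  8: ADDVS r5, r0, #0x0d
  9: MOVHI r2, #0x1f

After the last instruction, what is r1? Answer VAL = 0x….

VAL = 0xd5

0: ✓ CMP  NZCV=1000
1: ✓ MOVMI  r4←0x59
2: · ADDVS
3: · MOVGE
4: ✓ CMP  NZCV=1000
5: · MOVPL
6: ✓ ADDCC  r1←0xd5
7: ✓ CMP  NZCV=0010
8: · ADDVS
9: ✓ MOVHI  r2←0x1f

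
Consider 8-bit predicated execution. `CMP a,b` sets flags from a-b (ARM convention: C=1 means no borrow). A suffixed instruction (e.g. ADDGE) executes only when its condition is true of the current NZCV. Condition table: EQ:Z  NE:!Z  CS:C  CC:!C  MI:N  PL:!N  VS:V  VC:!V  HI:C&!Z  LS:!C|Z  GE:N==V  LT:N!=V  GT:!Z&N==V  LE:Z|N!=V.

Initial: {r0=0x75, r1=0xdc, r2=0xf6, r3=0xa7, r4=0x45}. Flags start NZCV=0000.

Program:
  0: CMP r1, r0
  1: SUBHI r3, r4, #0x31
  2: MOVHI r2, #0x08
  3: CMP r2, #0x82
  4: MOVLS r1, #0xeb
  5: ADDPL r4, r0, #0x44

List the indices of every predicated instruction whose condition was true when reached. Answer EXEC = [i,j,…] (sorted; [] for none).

[0] flags=0011 → (cmp)
[1] flags=0011 HI?T → r3=0x14
[2] flags=0011 HI?T → r2=0x08
[3] flags=1001 → (cmp)
[4] flags=1001 LS?T → r1=0xeb
[5] flags=1001 PL?F → skip

EXEC = [1,2,4]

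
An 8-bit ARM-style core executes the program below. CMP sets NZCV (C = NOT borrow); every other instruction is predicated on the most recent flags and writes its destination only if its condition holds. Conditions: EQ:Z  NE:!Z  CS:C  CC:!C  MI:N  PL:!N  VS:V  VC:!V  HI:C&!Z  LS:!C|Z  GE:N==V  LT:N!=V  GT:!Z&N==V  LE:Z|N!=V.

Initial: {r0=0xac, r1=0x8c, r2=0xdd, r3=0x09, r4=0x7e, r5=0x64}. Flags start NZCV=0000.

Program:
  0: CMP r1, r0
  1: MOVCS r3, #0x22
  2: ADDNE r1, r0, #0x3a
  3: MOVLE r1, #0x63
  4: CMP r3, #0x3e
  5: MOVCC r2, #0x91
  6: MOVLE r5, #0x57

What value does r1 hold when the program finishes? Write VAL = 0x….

VAL = 0x63

[0] flags=1000 → (cmp)
[1] flags=1000 CS?F → skip
[2] flags=1000 NE?T → r1=0xe6
[3] flags=1000 LE?T → r1=0x63
[4] flags=1000 → (cmp)
[5] flags=1000 CC?T → r2=0x91
[6] flags=1000 LE?T → r5=0x57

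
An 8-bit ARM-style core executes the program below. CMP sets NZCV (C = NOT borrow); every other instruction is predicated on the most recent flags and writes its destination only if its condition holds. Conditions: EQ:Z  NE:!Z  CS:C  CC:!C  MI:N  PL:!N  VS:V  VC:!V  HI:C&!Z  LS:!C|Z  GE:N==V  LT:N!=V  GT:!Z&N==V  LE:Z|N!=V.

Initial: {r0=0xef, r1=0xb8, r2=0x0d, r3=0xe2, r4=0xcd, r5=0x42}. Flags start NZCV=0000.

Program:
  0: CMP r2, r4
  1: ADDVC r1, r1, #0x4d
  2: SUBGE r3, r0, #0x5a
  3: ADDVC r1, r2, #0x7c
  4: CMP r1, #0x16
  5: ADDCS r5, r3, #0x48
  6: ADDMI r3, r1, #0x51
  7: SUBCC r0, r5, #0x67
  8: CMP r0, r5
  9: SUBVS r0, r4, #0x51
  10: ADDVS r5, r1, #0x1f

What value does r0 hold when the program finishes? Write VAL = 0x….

VAL = 0xef

0: ✓ CMP  NZCV=0000
1: ✓ ADDVC  r1←0x05
2: ✓ SUBGE  r3←0x95
3: ✓ ADDVC  r1←0x89
4: ✓ CMP  NZCV=0011
5: ✓ ADDCS  r5←0xdd
6: · ADDMI
7: · SUBCC
8: ✓ CMP  NZCV=0010
9: · SUBVS
10: · ADDVS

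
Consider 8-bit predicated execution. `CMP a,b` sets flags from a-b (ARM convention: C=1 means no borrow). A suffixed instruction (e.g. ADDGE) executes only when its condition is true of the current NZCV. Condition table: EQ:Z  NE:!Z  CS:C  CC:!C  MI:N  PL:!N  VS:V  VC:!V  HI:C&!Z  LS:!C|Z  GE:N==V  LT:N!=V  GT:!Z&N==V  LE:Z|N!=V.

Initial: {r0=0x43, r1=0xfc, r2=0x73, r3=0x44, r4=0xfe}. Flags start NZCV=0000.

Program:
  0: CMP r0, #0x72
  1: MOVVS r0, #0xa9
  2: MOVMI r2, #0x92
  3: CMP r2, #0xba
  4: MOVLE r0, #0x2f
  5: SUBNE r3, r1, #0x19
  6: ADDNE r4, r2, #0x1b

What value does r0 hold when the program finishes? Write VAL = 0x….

VAL = 0x2f

[0] flags=1000 → (cmp)
[1] flags=1000 VS?F → skip
[2] flags=1000 MI?T → r2=0x92
[3] flags=1000 → (cmp)
[4] flags=1000 LE?T → r0=0x2f
[5] flags=1000 NE?T → r3=0xe3
[6] flags=1000 NE?T → r4=0xad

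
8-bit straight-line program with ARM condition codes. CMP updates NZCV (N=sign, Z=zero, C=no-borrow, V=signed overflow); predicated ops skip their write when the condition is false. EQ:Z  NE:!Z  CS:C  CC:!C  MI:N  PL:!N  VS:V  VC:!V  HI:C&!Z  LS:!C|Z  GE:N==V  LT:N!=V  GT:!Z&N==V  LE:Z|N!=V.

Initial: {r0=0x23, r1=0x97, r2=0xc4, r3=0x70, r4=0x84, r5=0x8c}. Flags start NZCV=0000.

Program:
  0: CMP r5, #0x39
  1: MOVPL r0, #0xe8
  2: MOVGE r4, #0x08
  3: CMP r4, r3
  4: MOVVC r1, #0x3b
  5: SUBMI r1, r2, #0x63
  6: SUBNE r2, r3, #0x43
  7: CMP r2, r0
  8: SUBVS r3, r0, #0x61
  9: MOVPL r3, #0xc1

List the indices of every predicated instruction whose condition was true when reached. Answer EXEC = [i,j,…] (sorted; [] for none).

0: ✓ CMP  NZCV=0011
1: ✓ MOVPL  r0←0xe8
2: · MOVGE
3: ✓ CMP  NZCV=0011
4: · MOVVC
5: · SUBMI
6: ✓ SUBNE  r2←0x2d
7: ✓ CMP  NZCV=0000
8: · SUBVS
9: ✓ MOVPL  r3←0xc1

EXEC = [1,6,9]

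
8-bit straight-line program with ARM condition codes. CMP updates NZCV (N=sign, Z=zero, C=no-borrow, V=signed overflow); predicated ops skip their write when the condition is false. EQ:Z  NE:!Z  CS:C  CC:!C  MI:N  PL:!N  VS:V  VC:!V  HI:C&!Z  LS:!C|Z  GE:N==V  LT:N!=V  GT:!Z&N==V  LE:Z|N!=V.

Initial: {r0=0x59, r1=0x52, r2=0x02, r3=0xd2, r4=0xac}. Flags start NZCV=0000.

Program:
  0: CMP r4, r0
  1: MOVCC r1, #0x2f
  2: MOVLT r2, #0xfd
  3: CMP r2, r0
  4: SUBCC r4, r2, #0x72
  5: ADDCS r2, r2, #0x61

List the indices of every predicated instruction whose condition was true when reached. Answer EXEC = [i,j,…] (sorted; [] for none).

[0] flags=0011 → (cmp)
[1] flags=0011 CC?F → skip
[2] flags=0011 LT?T → r2=0xfd
[3] flags=1010 → (cmp)
[4] flags=1010 CC?F → skip
[5] flags=1010 CS?T → r2=0x5e

EXEC = [2,5]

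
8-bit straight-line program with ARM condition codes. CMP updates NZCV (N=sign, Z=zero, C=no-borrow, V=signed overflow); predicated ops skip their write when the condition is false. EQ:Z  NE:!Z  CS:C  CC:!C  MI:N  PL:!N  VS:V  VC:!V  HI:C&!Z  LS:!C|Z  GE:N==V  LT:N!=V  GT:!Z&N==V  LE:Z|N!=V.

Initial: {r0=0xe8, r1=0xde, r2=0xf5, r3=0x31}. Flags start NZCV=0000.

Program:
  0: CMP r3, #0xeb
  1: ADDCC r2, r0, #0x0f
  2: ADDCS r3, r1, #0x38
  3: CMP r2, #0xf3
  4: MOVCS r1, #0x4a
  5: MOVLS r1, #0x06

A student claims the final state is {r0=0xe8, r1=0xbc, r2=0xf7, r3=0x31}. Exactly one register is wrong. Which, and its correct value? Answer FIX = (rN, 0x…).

[0] flags=0000 → (cmp)
[1] flags=0000 CC?T → r2=0xf7
[2] flags=0000 CS?F → skip
[3] flags=0010 → (cmp)
[4] flags=0010 CS?T → r1=0x4a
[5] flags=0010 LS?F → skip

FIX = (r1, 0x4a)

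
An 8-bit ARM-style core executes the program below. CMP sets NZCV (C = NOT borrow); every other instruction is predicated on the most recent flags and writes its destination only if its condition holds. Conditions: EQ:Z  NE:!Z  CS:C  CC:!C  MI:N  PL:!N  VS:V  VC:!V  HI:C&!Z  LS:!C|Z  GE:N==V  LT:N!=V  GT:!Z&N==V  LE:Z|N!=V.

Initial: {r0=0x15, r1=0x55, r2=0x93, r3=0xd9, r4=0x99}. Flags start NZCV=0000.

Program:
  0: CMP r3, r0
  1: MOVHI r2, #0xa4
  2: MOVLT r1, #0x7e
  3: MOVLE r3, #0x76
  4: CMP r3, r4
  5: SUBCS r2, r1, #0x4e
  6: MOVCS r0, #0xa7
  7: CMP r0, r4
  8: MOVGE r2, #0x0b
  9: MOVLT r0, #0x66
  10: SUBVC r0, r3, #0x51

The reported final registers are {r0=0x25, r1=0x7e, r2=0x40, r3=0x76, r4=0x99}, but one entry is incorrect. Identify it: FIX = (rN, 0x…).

FIX = (r2, 0x0b)

0: ✓ CMP  NZCV=1010
1: ✓ MOVHI  r2←0xa4
2: ✓ MOVLT  r1←0x7e
3: ✓ MOVLE  r3←0x76
4: ✓ CMP  NZCV=1001
5: · SUBCS
6: · MOVCS
7: ✓ CMP  NZCV=0000
8: ✓ MOVGE  r2←0x0b
9: · MOVLT
10: ✓ SUBVC  r0←0x25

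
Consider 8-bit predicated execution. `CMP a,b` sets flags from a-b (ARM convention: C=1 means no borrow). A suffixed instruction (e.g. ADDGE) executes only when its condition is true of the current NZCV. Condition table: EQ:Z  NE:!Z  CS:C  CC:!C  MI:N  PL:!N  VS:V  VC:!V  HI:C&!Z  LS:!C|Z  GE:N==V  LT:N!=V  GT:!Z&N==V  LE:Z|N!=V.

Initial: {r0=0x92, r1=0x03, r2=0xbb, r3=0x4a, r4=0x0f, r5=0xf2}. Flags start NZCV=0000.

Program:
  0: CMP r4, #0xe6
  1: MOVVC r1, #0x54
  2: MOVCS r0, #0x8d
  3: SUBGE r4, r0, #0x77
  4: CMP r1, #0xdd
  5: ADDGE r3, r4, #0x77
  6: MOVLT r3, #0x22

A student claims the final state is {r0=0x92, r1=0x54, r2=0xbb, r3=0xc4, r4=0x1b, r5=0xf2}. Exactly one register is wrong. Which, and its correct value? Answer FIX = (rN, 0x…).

FIX = (r3, 0x92)

0: ✓ CMP  NZCV=0000
1: ✓ MOVVC  r1←0x54
2: · MOVCS
3: ✓ SUBGE  r4←0x1b
4: ✓ CMP  NZCV=0000
5: ✓ ADDGE  r3←0x92
6: · MOVLT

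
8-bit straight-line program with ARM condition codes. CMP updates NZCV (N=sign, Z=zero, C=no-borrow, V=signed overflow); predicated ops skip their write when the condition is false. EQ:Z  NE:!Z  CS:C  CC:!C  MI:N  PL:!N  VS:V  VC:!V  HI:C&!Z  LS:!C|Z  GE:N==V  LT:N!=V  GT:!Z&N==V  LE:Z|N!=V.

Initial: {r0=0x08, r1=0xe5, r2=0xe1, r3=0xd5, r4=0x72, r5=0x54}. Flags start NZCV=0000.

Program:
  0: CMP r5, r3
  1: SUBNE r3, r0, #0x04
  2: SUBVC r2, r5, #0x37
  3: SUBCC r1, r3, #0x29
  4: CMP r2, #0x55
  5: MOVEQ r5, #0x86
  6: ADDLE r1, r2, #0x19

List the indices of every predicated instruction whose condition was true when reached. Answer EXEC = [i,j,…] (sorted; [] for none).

[0] flags=0000 → (cmp)
[1] flags=0000 NE?T → r3=0x04
[2] flags=0000 VC?T → r2=0x1d
[3] flags=0000 CC?T → r1=0xdb
[4] flags=1000 → (cmp)
[5] flags=1000 EQ?F → skip
[6] flags=1000 LE?T → r1=0x36

EXEC = [1,2,3,6]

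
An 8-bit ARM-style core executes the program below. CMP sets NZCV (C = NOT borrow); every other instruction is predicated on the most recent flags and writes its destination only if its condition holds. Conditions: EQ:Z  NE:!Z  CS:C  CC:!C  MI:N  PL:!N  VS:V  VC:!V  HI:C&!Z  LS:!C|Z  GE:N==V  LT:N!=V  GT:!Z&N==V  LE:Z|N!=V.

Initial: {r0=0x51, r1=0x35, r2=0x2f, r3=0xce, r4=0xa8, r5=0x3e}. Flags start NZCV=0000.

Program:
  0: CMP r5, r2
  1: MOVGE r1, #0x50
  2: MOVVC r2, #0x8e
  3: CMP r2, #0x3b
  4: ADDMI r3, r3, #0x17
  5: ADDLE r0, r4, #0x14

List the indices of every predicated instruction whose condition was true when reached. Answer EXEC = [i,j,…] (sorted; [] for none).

0: ✓ CMP  NZCV=0010
1: ✓ MOVGE  r1←0x50
2: ✓ MOVVC  r2←0x8e
3: ✓ CMP  NZCV=0011
4: · ADDMI
5: ✓ ADDLE  r0←0xbc

EXEC = [1,2,5]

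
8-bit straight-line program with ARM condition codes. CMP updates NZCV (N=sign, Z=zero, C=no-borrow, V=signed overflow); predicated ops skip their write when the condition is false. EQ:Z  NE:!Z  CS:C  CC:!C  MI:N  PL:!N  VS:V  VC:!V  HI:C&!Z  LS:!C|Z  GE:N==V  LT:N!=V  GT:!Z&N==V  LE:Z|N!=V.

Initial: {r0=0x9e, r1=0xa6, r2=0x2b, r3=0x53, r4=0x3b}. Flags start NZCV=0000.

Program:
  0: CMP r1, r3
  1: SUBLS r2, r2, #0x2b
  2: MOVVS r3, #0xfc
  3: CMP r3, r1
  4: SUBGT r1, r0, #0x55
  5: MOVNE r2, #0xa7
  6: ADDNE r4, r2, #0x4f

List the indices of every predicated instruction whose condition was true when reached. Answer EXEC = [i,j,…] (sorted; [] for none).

EXEC = [2,4,5,6]

[0] flags=0011 → (cmp)
[1] flags=0011 LS?F → skip
[2] flags=0011 VS?T → r3=0xfc
[3] flags=0010 → (cmp)
[4] flags=0010 GT?T → r1=0x49
[5] flags=0010 NE?T → r2=0xa7
[6] flags=0010 NE?T → r4=0xf6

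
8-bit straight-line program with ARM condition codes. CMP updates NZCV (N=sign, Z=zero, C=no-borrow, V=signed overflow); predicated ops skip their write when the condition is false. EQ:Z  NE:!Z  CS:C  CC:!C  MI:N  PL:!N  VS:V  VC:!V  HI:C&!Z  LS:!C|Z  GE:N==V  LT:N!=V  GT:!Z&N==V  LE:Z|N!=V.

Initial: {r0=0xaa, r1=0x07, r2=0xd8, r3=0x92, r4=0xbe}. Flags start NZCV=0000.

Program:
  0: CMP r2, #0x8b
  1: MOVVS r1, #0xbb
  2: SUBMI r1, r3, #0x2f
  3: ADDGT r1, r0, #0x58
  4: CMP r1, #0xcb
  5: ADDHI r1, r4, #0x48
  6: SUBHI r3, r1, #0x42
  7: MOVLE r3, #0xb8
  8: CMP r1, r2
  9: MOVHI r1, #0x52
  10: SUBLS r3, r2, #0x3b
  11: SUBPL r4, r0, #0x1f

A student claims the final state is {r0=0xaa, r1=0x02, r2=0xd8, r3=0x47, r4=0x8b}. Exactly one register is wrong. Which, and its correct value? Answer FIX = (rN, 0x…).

0: ✓ CMP  NZCV=0010
1: · MOVVS
2: · SUBMI
3: ✓ ADDGT  r1←0x02
4: ✓ CMP  NZCV=0000
5: · ADDHI
6: · SUBHI
7: · MOVLE
8: ✓ CMP  NZCV=0000
9: · MOVHI
10: ✓ SUBLS  r3←0x9d
11: ✓ SUBPL  r4←0x8b

FIX = (r3, 0x9d)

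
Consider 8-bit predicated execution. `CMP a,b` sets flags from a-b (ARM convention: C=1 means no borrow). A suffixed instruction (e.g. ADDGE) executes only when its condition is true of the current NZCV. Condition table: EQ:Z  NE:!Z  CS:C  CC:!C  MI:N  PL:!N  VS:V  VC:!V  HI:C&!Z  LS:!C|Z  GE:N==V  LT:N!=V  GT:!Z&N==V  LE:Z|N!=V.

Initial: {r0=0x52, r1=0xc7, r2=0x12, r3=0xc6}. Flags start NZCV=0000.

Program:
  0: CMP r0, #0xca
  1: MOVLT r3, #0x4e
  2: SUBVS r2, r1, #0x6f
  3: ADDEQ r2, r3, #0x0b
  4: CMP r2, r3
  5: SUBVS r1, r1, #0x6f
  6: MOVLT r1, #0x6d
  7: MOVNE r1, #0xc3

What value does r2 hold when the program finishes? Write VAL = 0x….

[0] flags=1001 → (cmp)
[1] flags=1001 LT?F → skip
[2] flags=1001 VS?T → r2=0x58
[3] flags=1001 EQ?F → skip
[4] flags=1001 → (cmp)
[5] flags=1001 VS?T → r1=0x58
[6] flags=1001 LT?F → skip
[7] flags=1001 NE?T → r1=0xc3

VAL = 0x58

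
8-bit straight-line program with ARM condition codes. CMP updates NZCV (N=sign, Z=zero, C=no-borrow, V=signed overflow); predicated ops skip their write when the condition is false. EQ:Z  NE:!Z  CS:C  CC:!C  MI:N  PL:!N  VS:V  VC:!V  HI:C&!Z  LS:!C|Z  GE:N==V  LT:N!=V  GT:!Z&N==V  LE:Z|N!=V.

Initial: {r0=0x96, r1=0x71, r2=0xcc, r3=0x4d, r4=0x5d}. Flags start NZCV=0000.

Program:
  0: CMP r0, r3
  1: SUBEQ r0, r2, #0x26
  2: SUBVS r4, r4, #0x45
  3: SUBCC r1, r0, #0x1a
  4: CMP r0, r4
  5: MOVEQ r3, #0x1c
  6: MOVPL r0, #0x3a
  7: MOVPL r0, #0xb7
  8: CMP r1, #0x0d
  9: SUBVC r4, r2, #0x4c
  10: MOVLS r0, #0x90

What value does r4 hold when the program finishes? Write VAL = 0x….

0: ✓ CMP  NZCV=0011
1: · SUBEQ
2: ✓ SUBVS  r4←0x18
3: · SUBCC
4: ✓ CMP  NZCV=0011
5: · MOVEQ
6: ✓ MOVPL  r0←0x3a
7: ✓ MOVPL  r0←0xb7
8: ✓ CMP  NZCV=0010
9: ✓ SUBVC  r4←0x80
10: · MOVLS

VAL = 0x80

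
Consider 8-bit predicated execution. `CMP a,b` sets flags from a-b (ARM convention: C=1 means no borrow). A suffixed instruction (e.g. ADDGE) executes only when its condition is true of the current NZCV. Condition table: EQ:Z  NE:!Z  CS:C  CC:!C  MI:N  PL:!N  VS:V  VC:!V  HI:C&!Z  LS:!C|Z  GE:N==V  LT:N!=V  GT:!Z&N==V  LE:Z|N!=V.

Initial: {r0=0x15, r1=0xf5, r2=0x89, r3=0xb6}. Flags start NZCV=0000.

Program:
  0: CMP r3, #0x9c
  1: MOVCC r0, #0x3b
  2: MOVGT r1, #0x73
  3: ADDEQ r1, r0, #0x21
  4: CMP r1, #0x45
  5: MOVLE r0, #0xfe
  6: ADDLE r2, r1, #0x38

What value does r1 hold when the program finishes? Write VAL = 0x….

VAL = 0x73

0: ✓ CMP  NZCV=0010
1: · MOVCC
2: ✓ MOVGT  r1←0x73
3: · ADDEQ
4: ✓ CMP  NZCV=0010
5: · MOVLE
6: · ADDLE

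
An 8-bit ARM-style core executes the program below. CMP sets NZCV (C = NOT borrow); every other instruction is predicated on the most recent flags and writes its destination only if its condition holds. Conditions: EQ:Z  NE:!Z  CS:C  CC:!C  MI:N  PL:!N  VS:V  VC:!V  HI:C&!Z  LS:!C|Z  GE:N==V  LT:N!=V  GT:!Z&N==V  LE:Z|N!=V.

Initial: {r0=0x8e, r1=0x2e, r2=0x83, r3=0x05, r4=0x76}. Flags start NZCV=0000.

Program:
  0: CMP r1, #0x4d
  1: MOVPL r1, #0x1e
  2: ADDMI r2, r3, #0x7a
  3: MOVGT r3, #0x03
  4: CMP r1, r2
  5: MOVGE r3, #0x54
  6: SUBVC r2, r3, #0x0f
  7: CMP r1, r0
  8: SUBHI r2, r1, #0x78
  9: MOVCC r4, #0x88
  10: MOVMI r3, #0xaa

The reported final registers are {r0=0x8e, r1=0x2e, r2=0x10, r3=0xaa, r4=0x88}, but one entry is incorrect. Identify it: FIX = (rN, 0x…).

FIX = (r2, 0xf6)

0: ✓ CMP  NZCV=1000
1: · MOVPL
2: ✓ ADDMI  r2←0x7f
3: · MOVGT
4: ✓ CMP  NZCV=1000
5: · MOVGE
6: ✓ SUBVC  r2←0xf6
7: ✓ CMP  NZCV=1001
8: · SUBHI
9: ✓ MOVCC  r4←0x88
10: ✓ MOVMI  r3←0xaa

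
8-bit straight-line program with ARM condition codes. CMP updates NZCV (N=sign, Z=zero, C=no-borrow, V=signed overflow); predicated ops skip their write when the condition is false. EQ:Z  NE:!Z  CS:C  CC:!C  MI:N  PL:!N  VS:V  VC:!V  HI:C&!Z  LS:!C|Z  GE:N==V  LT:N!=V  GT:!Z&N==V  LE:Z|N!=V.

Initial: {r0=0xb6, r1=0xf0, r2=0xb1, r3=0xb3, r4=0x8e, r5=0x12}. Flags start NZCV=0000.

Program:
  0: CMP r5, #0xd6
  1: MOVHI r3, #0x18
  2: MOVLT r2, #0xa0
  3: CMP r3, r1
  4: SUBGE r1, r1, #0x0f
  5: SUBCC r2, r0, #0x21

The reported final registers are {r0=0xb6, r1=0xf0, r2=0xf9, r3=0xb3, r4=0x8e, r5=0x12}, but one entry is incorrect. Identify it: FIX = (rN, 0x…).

[0] flags=0000 → (cmp)
[1] flags=0000 HI?F → skip
[2] flags=0000 LT?F → skip
[3] flags=1000 → (cmp)
[4] flags=1000 GE?F → skip
[5] flags=1000 CC?T → r2=0x95

FIX = (r2, 0x95)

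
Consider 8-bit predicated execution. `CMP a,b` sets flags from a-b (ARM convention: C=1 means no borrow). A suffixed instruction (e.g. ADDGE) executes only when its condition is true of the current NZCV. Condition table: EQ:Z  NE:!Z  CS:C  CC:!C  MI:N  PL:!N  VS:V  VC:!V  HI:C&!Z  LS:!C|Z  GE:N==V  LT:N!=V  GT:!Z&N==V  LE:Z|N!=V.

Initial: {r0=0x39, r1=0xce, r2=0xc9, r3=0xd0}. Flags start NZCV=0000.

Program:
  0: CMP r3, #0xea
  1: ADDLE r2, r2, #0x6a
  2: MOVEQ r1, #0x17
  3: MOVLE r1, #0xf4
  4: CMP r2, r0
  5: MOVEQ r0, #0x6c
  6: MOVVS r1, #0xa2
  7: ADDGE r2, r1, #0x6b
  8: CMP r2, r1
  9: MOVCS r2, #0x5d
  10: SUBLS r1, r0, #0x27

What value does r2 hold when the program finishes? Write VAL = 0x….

[0] flags=1000 → (cmp)
[1] flags=1000 LE?T → r2=0x33
[2] flags=1000 EQ?F → skip
[3] flags=1000 LE?T → r1=0xf4
[4] flags=1000 → (cmp)
[5] flags=1000 EQ?F → skip
[6] flags=1000 VS?F → skip
[7] flags=1000 GE?F → skip
[8] flags=0000 → (cmp)
[9] flags=0000 CS?F → skip
[10] flags=0000 LS?T → r1=0x12

VAL = 0x33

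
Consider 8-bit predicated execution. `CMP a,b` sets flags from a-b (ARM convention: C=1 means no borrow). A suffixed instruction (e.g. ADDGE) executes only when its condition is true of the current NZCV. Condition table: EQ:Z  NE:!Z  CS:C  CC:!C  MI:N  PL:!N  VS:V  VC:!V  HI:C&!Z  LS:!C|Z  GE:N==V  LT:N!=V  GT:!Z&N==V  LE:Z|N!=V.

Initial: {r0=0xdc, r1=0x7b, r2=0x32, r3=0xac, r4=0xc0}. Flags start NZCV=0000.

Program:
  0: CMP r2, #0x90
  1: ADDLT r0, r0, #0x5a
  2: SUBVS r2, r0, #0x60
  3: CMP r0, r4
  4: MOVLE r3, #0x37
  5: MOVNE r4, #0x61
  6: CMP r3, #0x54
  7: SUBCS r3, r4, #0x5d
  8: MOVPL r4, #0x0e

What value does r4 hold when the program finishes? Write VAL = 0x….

[0] flags=1001 → (cmp)
[1] flags=1001 LT?F → skip
[2] flags=1001 VS?T → r2=0x7c
[3] flags=0010 → (cmp)
[4] flags=0010 LE?F → skip
[5] flags=0010 NE?T → r4=0x61
[6] flags=0011 → (cmp)
[7] flags=0011 CS?T → r3=0x04
[8] flags=0011 PL?T → r4=0x0e

VAL = 0x0e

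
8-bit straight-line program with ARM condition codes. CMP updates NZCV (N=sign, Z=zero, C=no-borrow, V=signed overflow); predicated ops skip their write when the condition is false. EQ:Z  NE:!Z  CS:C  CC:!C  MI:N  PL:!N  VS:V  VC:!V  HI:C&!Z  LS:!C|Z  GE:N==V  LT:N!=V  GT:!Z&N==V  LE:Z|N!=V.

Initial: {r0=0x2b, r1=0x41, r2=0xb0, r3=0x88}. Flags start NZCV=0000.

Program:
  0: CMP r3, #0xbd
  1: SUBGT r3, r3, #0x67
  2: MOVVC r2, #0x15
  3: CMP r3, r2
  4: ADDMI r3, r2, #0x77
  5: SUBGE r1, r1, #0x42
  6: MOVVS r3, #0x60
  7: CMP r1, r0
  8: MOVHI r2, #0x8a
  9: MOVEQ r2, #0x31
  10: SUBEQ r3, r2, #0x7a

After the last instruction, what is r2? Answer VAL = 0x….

VAL = 0x8a

[0] flags=1000 → (cmp)
[1] flags=1000 GT?F → skip
[2] flags=1000 VC?T → r2=0x15
[3] flags=0011 → (cmp)
[4] flags=0011 MI?F → skip
[5] flags=0011 GE?F → skip
[6] flags=0011 VS?T → r3=0x60
[7] flags=0010 → (cmp)
[8] flags=0010 HI?T → r2=0x8a
[9] flags=0010 EQ?F → skip
[10] flags=0010 EQ?F → skip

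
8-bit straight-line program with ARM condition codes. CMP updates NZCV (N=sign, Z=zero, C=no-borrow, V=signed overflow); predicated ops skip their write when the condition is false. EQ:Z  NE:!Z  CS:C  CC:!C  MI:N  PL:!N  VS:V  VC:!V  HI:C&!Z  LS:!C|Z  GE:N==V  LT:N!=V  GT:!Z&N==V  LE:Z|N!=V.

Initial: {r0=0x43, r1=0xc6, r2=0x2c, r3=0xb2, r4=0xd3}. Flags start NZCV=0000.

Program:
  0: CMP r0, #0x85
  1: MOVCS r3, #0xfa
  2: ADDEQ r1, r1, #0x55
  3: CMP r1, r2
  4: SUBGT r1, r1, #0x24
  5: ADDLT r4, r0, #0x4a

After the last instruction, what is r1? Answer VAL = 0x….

VAL = 0xc6

0: ✓ CMP  NZCV=1001
1: · MOVCS
2: · ADDEQ
3: ✓ CMP  NZCV=1010
4: · SUBGT
5: ✓ ADDLT  r4←0x8d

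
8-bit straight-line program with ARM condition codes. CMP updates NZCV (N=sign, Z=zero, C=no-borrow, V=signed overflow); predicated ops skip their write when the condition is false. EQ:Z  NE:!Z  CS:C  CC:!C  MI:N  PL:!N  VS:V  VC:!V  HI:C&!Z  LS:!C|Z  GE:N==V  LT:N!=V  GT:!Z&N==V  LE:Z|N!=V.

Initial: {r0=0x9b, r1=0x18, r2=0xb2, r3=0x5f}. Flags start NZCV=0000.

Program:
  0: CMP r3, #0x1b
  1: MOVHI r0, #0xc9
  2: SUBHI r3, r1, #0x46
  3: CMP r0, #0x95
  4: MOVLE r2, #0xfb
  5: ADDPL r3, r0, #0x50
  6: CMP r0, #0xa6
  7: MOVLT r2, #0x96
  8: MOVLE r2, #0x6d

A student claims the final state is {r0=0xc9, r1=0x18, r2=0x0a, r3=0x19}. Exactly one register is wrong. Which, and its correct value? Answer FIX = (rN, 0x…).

[0] flags=0010 → (cmp)
[1] flags=0010 HI?T → r0=0xc9
[2] flags=0010 HI?T → r3=0xd2
[3] flags=0010 → (cmp)
[4] flags=0010 LE?F → skip
[5] flags=0010 PL?T → r3=0x19
[6] flags=0010 → (cmp)
[7] flags=0010 LT?F → skip
[8] flags=0010 LE?F → skip

FIX = (r2, 0xb2)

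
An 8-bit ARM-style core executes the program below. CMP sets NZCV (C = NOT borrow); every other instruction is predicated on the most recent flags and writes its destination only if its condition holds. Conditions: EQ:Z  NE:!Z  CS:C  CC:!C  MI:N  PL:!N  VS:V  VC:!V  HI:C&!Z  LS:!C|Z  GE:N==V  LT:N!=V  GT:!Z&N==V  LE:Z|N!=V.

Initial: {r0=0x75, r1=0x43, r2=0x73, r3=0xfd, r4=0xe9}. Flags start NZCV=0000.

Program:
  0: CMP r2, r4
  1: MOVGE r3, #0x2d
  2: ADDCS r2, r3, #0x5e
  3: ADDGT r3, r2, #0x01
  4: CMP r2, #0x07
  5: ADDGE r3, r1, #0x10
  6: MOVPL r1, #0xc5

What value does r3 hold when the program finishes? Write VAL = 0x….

VAL = 0x53

[0] flags=1001 → (cmp)
[1] flags=1001 GE?T → r3=0x2d
[2] flags=1001 CS?F → skip
[3] flags=1001 GT?T → r3=0x74
[4] flags=0010 → (cmp)
[5] flags=0010 GE?T → r3=0x53
[6] flags=0010 PL?T → r1=0xc5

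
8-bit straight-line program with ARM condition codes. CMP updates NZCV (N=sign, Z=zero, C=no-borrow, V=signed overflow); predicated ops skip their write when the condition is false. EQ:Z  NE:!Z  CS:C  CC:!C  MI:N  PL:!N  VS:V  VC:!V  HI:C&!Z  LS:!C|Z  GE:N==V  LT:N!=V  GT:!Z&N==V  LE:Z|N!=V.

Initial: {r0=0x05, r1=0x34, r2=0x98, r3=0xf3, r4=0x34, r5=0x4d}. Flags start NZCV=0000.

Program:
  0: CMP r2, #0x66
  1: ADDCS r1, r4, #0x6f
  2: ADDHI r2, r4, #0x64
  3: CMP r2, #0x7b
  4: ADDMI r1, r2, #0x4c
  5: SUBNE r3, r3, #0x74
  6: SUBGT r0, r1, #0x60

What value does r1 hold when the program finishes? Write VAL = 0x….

VAL = 0xa3

0: ✓ CMP  NZCV=0011
1: ✓ ADDCS  r1←0xa3
2: ✓ ADDHI  r2←0x98
3: ✓ CMP  NZCV=0011
4: · ADDMI
5: ✓ SUBNE  r3←0x7f
6: · SUBGT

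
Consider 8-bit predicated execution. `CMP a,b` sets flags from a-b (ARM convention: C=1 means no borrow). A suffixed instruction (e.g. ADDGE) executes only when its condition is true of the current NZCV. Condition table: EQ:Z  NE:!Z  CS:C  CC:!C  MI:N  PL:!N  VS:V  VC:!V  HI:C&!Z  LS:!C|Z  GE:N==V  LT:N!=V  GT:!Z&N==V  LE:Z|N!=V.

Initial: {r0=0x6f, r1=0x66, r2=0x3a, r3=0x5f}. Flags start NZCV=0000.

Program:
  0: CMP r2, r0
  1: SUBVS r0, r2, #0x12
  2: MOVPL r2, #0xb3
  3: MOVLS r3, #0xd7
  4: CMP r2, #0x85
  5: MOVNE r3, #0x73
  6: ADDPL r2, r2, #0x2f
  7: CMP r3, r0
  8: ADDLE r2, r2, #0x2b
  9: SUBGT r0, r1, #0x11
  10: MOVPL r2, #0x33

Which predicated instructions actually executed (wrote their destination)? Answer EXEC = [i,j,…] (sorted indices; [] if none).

EXEC = [3,5,9,10]

0: ✓ CMP  NZCV=1000
1: · SUBVS
2: · MOVPL
3: ✓ MOVLS  r3←0xd7
4: ✓ CMP  NZCV=1001
5: ✓ MOVNE  r3←0x73
6: · ADDPL
7: ✓ CMP  NZCV=0010
8: · ADDLE
9: ✓ SUBGT  r0←0x55
10: ✓ MOVPL  r2←0x33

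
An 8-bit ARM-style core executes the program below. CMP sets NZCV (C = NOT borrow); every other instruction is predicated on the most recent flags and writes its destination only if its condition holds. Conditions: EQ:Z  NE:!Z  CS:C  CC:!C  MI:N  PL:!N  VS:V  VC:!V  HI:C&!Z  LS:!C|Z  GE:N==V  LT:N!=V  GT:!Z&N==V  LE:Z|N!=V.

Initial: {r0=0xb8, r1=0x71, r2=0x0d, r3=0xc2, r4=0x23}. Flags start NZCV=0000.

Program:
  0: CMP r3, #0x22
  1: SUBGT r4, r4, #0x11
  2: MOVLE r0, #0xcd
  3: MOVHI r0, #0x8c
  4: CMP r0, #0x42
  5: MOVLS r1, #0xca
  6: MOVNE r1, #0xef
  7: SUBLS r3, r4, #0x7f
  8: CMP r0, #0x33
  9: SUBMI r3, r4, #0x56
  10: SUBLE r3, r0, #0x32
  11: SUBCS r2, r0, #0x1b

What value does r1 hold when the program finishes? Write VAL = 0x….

[0] flags=1010 → (cmp)
[1] flags=1010 GT?F → skip
[2] flags=1010 LE?T → r0=0xcd
[3] flags=1010 HI?T → r0=0x8c
[4] flags=0011 → (cmp)
[5] flags=0011 LS?F → skip
[6] flags=0011 NE?T → r1=0xef
[7] flags=0011 LS?F → skip
[8] flags=0011 → (cmp)
[9] flags=0011 MI?F → skip
[10] flags=0011 LE?T → r3=0x5a
[11] flags=0011 CS?T → r2=0x71

VAL = 0xef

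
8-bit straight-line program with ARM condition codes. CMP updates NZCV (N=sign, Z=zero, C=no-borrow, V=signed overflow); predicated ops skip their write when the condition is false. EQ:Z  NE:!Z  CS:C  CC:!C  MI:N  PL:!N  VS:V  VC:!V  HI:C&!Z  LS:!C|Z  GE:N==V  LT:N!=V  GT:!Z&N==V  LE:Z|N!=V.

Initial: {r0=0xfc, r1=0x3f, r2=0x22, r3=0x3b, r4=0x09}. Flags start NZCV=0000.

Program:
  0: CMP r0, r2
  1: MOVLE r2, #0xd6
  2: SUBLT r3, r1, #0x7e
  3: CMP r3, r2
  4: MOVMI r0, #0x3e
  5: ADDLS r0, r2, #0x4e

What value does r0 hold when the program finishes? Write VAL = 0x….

VAL = 0x24

0: ✓ CMP  NZCV=1010
1: ✓ MOVLE  r2←0xd6
2: ✓ SUBLT  r3←0xc1
3: ✓ CMP  NZCV=1000
4: ✓ MOVMI  r0←0x3e
5: ✓ ADDLS  r0←0x24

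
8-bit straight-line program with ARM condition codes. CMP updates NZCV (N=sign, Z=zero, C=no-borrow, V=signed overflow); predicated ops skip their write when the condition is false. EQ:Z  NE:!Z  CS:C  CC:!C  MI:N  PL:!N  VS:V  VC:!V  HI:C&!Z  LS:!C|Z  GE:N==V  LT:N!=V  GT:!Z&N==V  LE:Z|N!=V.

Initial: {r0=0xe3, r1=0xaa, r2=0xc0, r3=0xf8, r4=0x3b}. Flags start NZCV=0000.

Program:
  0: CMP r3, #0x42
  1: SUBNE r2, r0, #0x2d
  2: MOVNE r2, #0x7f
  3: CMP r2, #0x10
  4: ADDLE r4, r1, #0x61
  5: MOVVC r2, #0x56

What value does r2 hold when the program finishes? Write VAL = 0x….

VAL = 0x56

0: ✓ CMP  NZCV=1010
1: ✓ SUBNE  r2←0xb6
2: ✓ MOVNE  r2←0x7f
3: ✓ CMP  NZCV=0010
4: · ADDLE
5: ✓ MOVVC  r2←0x56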